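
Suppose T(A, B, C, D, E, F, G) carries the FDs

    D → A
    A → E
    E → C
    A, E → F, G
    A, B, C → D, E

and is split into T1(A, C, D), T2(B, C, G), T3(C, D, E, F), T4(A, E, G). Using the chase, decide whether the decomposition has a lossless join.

Chase test. Columns are A, B, C, D, E, F, G; row i has aⱼ where attribute j ∈ Ti, else bᵢⱼ.
Initial tableau (one row per fragment):
  row 1: a1 b12 a3 a4 b15 b16 b17
  row 2: b21 a2 a3 b24 b25 b26 a7
  row 3: b31 b32 a3 a4 a5 a6 b37
  row 4: a1 b42 b43 b44 a5 b46 a7
Rows 1 and 3 agree on D; apply D→A and equate their A entries.
Rows 1 and 3 agree on A; apply A→E and equate their E entries.
Rows 1 and 4 agree on E; apply E→C and equate their C entries.
Rows 1 and 3 agree on A, E; apply A, E→F, G and equate their F, G entries.
Rows 1 and 4 agree on A, E; apply A, E→F, G and equate their F, G entries.
No row becomes fully distinguished — the join is lossy.

No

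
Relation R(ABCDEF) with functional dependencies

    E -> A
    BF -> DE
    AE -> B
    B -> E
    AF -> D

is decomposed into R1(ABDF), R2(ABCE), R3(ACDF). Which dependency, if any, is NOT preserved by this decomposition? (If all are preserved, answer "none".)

E → A lies within R2.
BF → DE: restricted closure across fragments reaches DE.
AE → B lies within R2.
B → E lies within R2.
AF → D lies within R1.
Every dependency is enforceable on the fragments, so the decomposition is dependency-preserving.

none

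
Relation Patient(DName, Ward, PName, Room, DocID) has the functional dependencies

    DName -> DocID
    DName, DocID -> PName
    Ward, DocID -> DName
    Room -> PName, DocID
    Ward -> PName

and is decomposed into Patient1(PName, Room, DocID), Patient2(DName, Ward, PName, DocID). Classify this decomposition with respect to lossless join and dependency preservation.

lossy but dependency-preserving

Lossless test: (PName, DocID)⁺ = {PName, DocID}, which is a superkey of neither fragment — lossy.
Dependency preservation: every FD's attributes lie within a single fragment, so each can be enforced locally — preserved.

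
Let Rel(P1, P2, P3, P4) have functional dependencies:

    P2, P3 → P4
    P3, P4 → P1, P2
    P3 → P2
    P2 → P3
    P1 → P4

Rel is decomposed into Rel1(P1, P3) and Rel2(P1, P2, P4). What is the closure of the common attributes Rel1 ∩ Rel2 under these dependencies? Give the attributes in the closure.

P1, P4

Rel1 ∩ Rel2 = {P1}.
P1 → P4 applies, adding P4
Closure: {P1, P4}.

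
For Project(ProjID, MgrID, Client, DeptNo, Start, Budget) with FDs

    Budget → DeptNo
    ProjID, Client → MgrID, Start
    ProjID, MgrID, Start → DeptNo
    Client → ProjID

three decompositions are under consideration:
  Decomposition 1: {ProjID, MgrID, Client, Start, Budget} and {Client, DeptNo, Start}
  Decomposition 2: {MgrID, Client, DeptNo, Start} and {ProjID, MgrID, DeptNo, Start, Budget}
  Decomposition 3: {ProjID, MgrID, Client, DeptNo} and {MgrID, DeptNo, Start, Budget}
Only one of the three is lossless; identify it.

Decomposition 1: common = {Client, Start}, closure = {ProjID, MgrID, Client, DeptNo, Start} → lossless.
Decomposition 2: common = {MgrID, DeptNo, Start}, closure = {MgrID, DeptNo, Start} → lossy.
Decomposition 3: common = {MgrID, DeptNo}, closure = {MgrID, DeptNo} → lossy.

Decomposition 1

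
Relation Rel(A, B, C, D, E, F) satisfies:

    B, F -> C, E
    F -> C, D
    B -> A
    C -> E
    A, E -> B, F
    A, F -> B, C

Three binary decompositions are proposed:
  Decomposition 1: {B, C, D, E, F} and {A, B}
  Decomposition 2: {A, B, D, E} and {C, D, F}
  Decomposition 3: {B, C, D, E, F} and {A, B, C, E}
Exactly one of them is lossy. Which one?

Decomposition 1: common = {B}, closure = {A, B} → lossless.
Decomposition 2: common = {D}, closure = {D} → lossy.
Decomposition 3: common = {B, C, E}, closure = {A, B, C, D, E, F} → lossless.

Decomposition 2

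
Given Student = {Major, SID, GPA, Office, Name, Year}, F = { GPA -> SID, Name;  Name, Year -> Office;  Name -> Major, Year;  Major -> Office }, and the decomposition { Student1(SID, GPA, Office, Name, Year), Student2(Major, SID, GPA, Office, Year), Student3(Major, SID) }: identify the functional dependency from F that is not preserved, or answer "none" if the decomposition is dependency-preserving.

Name -> Major, Year

Check Name → Major, Year: no single fragment contains all of {Major, Name, Year}, and the restricted closure of {Name} across the fragments never reaches {Major, Year}.
GPA → SID, Name is preserved.
Name, Year → Office is preserved.
Major → Office is preserved.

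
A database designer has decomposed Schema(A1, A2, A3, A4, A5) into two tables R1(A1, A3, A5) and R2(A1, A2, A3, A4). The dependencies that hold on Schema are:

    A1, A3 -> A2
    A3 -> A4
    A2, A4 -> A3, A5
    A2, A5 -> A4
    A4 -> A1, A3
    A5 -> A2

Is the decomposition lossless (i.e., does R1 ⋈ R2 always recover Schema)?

Yes

Common attributes: R1 ∩ R2 = {A1, A3}.
Closure of {A1, A3}: A1, A3 → A2 applies, adding A2; A3 → A4 applies, adding A4; A2, A4 → A3, A5 applies, adding A5. So (A1, A3)⁺ = {A1, A2, A3, A4, A5}.
This closure contains every attribute of R1, so R1 ∩ R2 → R1. The join is lossless.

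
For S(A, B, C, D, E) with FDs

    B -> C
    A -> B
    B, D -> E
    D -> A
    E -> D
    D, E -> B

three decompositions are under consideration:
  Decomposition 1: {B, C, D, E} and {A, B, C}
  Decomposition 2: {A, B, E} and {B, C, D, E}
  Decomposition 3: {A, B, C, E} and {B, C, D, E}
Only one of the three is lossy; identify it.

Decomposition 1: common = {B, C}, closure = {B, C} → lossy.
Decomposition 2: common = {B, E}, closure = {A, B, C, D, E} → lossless.
Decomposition 3: common = {B, C, E}, closure = {A, B, C, D, E} → lossless.

Decomposition 1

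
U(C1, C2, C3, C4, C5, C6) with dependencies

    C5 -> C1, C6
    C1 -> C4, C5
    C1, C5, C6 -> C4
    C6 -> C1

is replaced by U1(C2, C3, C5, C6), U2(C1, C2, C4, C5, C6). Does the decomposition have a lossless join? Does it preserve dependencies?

lossless and dependency-preserving

Lossless test: (C2, C5, C6)⁺ = {C1, C2, C4, C5, C6}, which contains all of one fragment — lossless.
Dependency preservation: every FD's attributes lie within a single fragment, so each can be enforced locally — preserved.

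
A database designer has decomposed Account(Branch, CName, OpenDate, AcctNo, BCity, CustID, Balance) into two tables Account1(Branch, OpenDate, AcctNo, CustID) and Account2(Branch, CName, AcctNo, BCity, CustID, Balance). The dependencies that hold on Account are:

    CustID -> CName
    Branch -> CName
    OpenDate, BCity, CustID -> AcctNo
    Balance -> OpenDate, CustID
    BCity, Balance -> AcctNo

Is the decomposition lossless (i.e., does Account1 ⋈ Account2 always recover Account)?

Common attributes: Account1 ∩ Account2 = {Branch, AcctNo, CustID}.
Closure of {Branch, AcctNo, CustID}: CustID → CName applies, adding CName. So (Branch, AcctNo, CustID)⁺ = {Branch, CName, AcctNo, CustID}.
The closure contains neither all of Account1 = {Branch, OpenDate, AcctNo, CustID} nor all of Account2 = {Branch, CName, AcctNo, BCity, CustID, Balance}, so the common attributes are not a superkey of either fragment. The join is lossy.

No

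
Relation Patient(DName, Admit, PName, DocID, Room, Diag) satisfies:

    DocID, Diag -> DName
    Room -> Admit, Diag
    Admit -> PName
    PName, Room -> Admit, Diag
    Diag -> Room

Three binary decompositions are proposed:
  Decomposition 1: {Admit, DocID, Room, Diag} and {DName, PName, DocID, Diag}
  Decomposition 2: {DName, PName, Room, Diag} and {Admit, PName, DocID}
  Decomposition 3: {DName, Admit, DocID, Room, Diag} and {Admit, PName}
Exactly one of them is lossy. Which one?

Decomposition 1: common = {DocID, Diag}, closure = {DName, Admit, PName, DocID, Room, Diag} → lossless.
Decomposition 2: common = {PName}, closure = {PName} → lossy.
Decomposition 3: common = {Admit}, closure = {Admit, PName} → lossless.

Decomposition 2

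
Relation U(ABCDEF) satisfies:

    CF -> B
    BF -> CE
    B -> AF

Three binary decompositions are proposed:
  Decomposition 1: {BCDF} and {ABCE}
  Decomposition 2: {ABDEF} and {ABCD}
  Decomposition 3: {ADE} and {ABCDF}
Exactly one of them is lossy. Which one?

Decomposition 1: common = {BC}, closure = {ABCEF} → lossless.
Decomposition 2: common = {ABD}, closure = {ABCDEF} → lossless.
Decomposition 3: common = {AD}, closure = {AD} → lossy.

Decomposition 3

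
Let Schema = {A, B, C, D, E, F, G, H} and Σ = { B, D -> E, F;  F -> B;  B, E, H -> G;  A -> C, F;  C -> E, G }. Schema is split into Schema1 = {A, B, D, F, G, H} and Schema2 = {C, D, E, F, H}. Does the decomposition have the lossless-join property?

No

Common attributes: Schema1 ∩ Schema2 = {D, F, H}.
Closure of {D, F, H}: F → B applies, adding B; B, D → E, F applies, adding E; B, E, H → G applies, adding G. So (D, F, H)⁺ = {B, D, E, F, G, H}.
The closure contains neither all of Schema1 = {A, B, D, F, G, H} nor all of Schema2 = {C, D, E, F, H}, so the common attributes are not a superkey of either fragment. The join is lossy.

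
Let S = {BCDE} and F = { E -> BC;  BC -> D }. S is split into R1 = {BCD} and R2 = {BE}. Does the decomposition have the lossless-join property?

No

Common attributes: R1 ∩ R2 = {B}.
No dependency enlarges {B}, so (B)⁺ = {B}.
The closure contains neither all of R1 = {BCD} nor all of R2 = {BE}, so the common attributes are not a superkey of either fragment. The join is lossy.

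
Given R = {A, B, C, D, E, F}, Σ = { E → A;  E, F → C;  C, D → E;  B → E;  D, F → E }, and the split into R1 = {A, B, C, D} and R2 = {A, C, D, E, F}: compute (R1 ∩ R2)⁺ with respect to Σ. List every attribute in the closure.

A, C, D, E

R1 ∩ R2 = {A, C, D}.
C, D → E applies, adding E
Closure: {A, C, D, E}.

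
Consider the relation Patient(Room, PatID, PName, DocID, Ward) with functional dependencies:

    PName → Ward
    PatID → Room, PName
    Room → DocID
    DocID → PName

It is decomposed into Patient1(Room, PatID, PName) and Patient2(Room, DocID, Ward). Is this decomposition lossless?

Common attributes: Patient1 ∩ Patient2 = {Room}.
Closure of {Room}: Room → DocID applies, adding DocID; DocID → PName applies, adding PName; PName → Ward applies, adding Ward. So (Room)⁺ = {Room, PName, DocID, Ward}.
This closure contains every attribute of Patient2, so Patient1 ∩ Patient2 → Patient2. The join is lossless.

Yes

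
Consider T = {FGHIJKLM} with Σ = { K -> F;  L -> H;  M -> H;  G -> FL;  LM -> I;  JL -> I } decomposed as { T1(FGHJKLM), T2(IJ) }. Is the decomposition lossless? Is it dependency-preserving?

lossy and not dependency-preserving

Lossless test: (J)⁺ = {J}, which is a superkey of neither fragment — lossy.
Dependency preservation: the restricted closure of {LM} across the fragments never reaches {I}, so LM → I cannot be enforced without a join — not preserved.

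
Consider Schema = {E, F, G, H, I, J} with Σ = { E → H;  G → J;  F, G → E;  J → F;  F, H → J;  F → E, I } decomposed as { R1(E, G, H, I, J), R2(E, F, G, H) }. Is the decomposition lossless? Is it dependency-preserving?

Lossless test: (E, G, H)⁺ = {E, F, G, H, I, J}, which contains all of one fragment — lossless.
Dependency preservation: the restricted closure of {J} across the fragments never reaches {F}, so J → F cannot be enforced without a join — not preserved.

lossless but not dependency-preserving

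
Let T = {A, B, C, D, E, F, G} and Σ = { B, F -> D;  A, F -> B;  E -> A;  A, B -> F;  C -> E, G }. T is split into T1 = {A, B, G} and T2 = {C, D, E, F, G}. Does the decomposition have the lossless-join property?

No

Common attributes: T1 ∩ T2 = {G}.
No dependency enlarges {G}, so (G)⁺ = {G}.
The closure contains neither all of T1 = {A, B, G} nor all of T2 = {C, D, E, F, G}, so the common attributes are not a superkey of either fragment. The join is lossy.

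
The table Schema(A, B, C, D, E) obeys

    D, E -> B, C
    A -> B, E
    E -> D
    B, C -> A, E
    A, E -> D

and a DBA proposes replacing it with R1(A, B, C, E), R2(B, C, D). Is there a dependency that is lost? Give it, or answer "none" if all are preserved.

D, E → B, C: restricted closure across fragments reaches B, C.
A → B, E lies within R1.
E → D: restricted closure across fragments reaches D.
B, C → A, E lies within R1.
A, E → D: restricted closure across fragments reaches D.
Every dependency is enforceable on the fragments, so the decomposition is dependency-preserving.

none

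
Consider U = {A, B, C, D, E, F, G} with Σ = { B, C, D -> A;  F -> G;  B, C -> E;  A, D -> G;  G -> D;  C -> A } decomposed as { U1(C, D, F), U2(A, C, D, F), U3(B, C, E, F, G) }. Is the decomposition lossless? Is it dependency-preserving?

lossless but not dependency-preserving

Lossless test (chase): Rows 1 and 2 agree on F; apply F→G and equate their G entries. Rows 1 and 3 agree on F; apply F→G and equate their G entries. Rows 1 and 3 agree on G; apply G→D and equate their D entries. Rows 1 and 2 agree on C; apply C→A and equate their A entries. Rows 1 and 3 agree on C; apply C→A and equate their A entries. Row 3 is now all distinguished symbols — the join is lossless.
Dependency preservation: the restricted closure of {A, D} across the fragments never reaches {G}, so A, D → G cannot be enforced without a join — not preserved.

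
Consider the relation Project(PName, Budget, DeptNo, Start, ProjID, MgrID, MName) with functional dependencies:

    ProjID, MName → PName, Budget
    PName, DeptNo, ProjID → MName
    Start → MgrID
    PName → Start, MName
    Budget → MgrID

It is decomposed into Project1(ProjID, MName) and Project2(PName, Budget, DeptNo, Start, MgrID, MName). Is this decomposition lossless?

Common attributes: Project1 ∩ Project2 = {MName}.
No dependency enlarges {MName}, so (MName)⁺ = {MName}.
The closure contains neither all of Project1 = {ProjID, MName} nor all of Project2 = {PName, Budget, DeptNo, Start, MgrID, MName}, so the common attributes are not a superkey of either fragment. The join is lossy.

No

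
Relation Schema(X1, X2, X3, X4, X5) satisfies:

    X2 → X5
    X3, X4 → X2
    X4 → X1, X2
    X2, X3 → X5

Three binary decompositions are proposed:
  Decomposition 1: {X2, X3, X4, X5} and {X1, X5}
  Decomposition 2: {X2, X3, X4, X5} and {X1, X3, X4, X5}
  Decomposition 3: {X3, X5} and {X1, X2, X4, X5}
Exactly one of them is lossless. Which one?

Decomposition 2

Decomposition 1: common = {X5}, closure = {X5} → lossy.
Decomposition 2: common = {X3, X4, X5}, closure = {X1, X2, X3, X4, X5} → lossless.
Decomposition 3: common = {X5}, closure = {X5} → lossy.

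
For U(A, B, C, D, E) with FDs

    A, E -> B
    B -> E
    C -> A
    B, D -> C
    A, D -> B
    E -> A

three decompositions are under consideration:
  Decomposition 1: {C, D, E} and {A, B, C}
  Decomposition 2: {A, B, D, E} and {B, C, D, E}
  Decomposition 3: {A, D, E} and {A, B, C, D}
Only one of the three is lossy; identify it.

Decomposition 1: common = {C}, closure = {A, C} → lossy.
Decomposition 2: common = {B, D, E}, closure = {A, B, C, D, E} → lossless.
Decomposition 3: common = {A, D}, closure = {A, B, C, D, E} → lossless.

Decomposition 1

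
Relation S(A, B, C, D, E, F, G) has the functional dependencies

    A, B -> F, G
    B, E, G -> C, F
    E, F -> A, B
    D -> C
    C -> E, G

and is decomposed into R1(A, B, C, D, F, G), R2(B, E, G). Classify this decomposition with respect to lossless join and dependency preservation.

lossy and not dependency-preserving

Lossless test: (B, G)⁺ = {B, G}, which is a superkey of neither fragment — lossy.
Dependency preservation: the restricted closure of {B, E, G} across the fragments never reaches {C, F}, so B, E, G → C, F cannot be enforced without a join — not preserved.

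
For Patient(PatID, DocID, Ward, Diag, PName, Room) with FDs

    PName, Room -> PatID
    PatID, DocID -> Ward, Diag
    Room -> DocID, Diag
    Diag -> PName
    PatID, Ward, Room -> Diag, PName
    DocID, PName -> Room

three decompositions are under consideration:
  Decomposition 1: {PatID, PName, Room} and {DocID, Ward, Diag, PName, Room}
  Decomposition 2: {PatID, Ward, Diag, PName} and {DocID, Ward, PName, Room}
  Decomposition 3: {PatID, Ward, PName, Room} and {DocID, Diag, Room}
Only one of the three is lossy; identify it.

Decomposition 1: common = {PName, Room}, closure = {PatID, DocID, Ward, Diag, PName, Room} → lossless.
Decomposition 2: common = {Ward, PName}, closure = {Ward, PName} → lossy.
Decomposition 3: common = {Room}, closure = {PatID, DocID, Ward, Diag, PName, Room} → lossless.

Decomposition 2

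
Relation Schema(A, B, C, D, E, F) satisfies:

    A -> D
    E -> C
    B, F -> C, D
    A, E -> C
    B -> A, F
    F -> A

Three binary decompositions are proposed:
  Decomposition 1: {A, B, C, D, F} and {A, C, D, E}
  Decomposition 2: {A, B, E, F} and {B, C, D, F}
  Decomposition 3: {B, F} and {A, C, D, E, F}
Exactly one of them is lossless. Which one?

Decomposition 1: common = {A, C, D}, closure = {A, C, D} → lossy.
Decomposition 2: common = {B, F}, closure = {A, B, C, D, F} → lossless.
Decomposition 3: common = {F}, closure = {A, D, F} → lossy.

Decomposition 2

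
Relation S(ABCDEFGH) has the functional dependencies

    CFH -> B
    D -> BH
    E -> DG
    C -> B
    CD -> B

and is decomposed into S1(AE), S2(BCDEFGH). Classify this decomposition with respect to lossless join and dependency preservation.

lossy but dependency-preserving

Lossless test: (E)⁺ = {BDEGH}, which is a superkey of neither fragment — lossy.
Dependency preservation: every FD's attributes lie within a single fragment, so each can be enforced locally — preserved.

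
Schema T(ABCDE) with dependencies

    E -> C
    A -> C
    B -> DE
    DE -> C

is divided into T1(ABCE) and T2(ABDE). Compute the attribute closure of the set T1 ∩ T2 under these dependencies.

ABCDE

T1 ∩ T2 = {ABE}.
E → C applies, adding C
B → DE applies, adding D
Closure: {ABCDE}.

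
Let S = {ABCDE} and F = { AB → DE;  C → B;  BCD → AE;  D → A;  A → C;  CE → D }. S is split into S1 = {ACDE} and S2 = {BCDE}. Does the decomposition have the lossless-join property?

Common attributes: S1 ∩ S2 = {CDE}.
Closure of {CDE}: C → B applies, adding B; BCD → AE applies, adding A. So (CDE)⁺ = {ABCDE}.
This closure contains every attribute of S1, so S1 ∩ S2 → S1. The join is lossless.

Yes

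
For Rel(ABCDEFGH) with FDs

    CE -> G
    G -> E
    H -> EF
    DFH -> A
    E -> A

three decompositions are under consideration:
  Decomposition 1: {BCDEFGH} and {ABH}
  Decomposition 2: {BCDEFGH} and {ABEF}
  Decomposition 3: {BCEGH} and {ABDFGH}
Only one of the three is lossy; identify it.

Decomposition 1: common = {BH}, closure = {ABEFH} → lossless.
Decomposition 2: common = {BEF}, closure = {ABEF} → lossless.
Decomposition 3: common = {BGH}, closure = {ABEFGH} → lossy.

Decomposition 3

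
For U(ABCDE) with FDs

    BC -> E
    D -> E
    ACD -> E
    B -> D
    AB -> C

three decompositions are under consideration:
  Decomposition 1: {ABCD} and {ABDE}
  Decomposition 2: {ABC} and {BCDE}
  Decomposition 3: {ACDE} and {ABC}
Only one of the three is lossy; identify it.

Decomposition 3

Decomposition 1: common = {ABD}, closure = {ABCDE} → lossless.
Decomposition 2: common = {BC}, closure = {BCDE} → lossless.
Decomposition 3: common = {AC}, closure = {AC} → lossy.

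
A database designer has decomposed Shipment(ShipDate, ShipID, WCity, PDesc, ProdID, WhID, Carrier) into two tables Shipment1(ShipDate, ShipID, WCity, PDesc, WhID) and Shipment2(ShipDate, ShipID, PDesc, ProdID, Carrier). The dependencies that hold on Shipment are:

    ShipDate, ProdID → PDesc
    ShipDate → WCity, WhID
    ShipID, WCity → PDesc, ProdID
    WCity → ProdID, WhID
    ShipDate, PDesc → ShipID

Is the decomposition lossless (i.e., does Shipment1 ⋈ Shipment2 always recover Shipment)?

Common attributes: Shipment1 ∩ Shipment2 = {ShipDate, ShipID, PDesc}.
Closure of {ShipDate, ShipID, PDesc}: ShipDate → WCity, WhID applies, adding WCity, WhID; ShipID, WCity → PDesc, ProdID applies, adding ProdID. So (ShipDate, ShipID, PDesc)⁺ = {ShipDate, ShipID, WCity, PDesc, ProdID, WhID}.
This closure contains every attribute of Shipment1, so Shipment1 ∩ Shipment2 → Shipment1. The join is lossless.

Yes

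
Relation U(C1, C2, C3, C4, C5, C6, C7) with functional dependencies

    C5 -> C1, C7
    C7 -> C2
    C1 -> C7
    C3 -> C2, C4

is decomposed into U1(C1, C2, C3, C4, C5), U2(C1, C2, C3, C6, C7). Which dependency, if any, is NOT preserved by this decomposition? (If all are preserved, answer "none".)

C5 → C1, C7: restricted closure across fragments reaches C1, C7.
C7 → C2 lies within U2.
C1 → C7 lies within U2.
C3 → C2, C4 lies within U1.
Every dependency is enforceable on the fragments, so the decomposition is dependency-preserving.

none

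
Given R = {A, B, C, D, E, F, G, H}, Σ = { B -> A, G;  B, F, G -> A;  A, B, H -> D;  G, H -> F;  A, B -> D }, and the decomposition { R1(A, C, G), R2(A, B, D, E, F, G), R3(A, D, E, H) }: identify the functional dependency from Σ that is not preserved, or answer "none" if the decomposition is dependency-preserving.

Check G, H → F: no single fragment contains all of {F, G, H}, and the restricted closure of {G, H} across the fragments never reaches {F}.
B → A, G is preserved.
B, F, G → A is preserved.
A, B, H → D is preserved.
A, B → D is preserved.

G, H -> F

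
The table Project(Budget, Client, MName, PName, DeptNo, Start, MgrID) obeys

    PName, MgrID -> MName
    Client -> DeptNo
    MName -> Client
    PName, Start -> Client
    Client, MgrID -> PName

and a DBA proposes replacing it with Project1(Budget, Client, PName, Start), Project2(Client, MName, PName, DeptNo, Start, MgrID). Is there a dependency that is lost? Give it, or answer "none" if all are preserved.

PName, MgrID → MName lies within Project2.
Client → DeptNo lies within Project2.
MName → Client lies within Project2.
PName, Start → Client lies within Project1.
Client, MgrID → PName lies within Project2.
Every dependency is enforceable on the fragments, so the decomposition is dependency-preserving.

none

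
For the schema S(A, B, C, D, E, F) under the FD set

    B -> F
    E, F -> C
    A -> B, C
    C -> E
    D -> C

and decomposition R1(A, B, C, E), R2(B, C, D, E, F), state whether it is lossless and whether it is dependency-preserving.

lossy but dependency-preserving

Lossless test: (B, C, E)⁺ = {B, C, E, F}, which is a superkey of neither fragment — lossy.
Dependency preservation: every FD's attributes lie within a single fragment, so each can be enforced locally — preserved.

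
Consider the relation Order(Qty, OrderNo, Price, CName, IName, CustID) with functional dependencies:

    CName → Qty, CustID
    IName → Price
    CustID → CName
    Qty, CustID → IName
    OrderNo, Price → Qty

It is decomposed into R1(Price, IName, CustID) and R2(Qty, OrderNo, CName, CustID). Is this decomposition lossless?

Yes

Common attributes: R1 ∩ R2 = {CustID}.
Closure of {CustID}: CustID → CName applies, adding CName; CName → Qty, CustID applies, adding Qty; Qty, CustID → IName applies, adding IName; IName → Price applies, adding Price. So (CustID)⁺ = {Qty, Price, CName, IName, CustID}.
This closure contains every attribute of R1, so R1 ∩ R2 → R1. The join is lossless.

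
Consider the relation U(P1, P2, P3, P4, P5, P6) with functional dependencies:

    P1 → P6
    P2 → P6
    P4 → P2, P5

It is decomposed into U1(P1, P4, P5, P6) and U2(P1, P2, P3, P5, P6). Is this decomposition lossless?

Common attributes: U1 ∩ U2 = {P1, P5, P6}.
No dependency enlarges {P1, P5, P6}, so (P1, P5, P6)⁺ = {P1, P5, P6}.
The closure contains neither all of U1 = {P1, P4, P5, P6} nor all of U2 = {P1, P2, P3, P5, P6}, so the common attributes are not a superkey of either fragment. The join is lossy.

No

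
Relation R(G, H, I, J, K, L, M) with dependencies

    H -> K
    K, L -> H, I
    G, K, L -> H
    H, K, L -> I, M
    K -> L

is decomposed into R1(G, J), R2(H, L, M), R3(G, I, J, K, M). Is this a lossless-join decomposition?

Chase test. Columns are G, H, I, J, K, L, M; row i has aⱼ where attribute j ∈ Ri, else bᵢⱼ.
Initial tableau (one row per fragment):
  row 1: a1 b12 b13 a4 b15 b16 b17
  row 2: b21 a2 b23 b24 b25 a6 a7
  row 3: a1 b32 a3 a4 a5 b36 a7
No row becomes fully distinguished — the join is lossy.

No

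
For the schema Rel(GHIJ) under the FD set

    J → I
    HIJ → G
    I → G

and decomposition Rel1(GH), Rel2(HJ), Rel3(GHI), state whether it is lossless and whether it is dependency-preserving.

Lossless test (chase): applying each FD to every pair of rows produces no changes in the tableau, so no row becomes fully distinguished — the join is lossy.
Dependency preservation: the restricted closure of {J} across the fragments never reaches {I}, so J → I cannot be enforced without a join — not preserved.

lossy and not dependency-preserving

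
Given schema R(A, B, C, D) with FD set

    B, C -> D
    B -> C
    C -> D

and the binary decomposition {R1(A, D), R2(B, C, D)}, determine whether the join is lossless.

No

Common attributes: R1 ∩ R2 = {D}.
No dependency enlarges {D}, so (D)⁺ = {D}.
The closure contains neither all of R1 = {A, D} nor all of R2 = {B, C, D}, so the common attributes are not a superkey of either fragment. The join is lossy.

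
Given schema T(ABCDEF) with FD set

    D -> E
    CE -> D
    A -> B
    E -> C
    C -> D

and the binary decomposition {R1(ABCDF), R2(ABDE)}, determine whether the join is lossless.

Yes

Common attributes: R1 ∩ R2 = {ABD}.
Closure of {ABD}: D → E applies, adding E; E → C applies, adding C. So (ABD)⁺ = {ABCDE}.
This closure contains every attribute of R2, so R1 ∩ R2 → R2. The join is lossless.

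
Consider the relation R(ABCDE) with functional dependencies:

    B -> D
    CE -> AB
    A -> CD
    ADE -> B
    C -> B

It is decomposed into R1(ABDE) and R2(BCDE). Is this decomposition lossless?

Common attributes: R1 ∩ R2 = {BDE}.
No dependency enlarges {BDE}, so (BDE)⁺ = {BDE}.
The closure contains neither all of R1 = {ABDE} nor all of R2 = {BCDE}, so the common attributes are not a superkey of either fragment. The join is lossy.

No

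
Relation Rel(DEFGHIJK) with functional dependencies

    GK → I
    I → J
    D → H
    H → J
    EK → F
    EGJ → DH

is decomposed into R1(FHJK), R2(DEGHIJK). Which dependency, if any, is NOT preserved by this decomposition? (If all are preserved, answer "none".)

Check EK → F: no single fragment contains all of {EFK}, and the restricted closure of {EK} across the fragments never reaches {F}.
GK → I is preserved.
I → J is preserved.
D → H is preserved.
H → J is preserved.
EGJ → DH is preserved.

EK → F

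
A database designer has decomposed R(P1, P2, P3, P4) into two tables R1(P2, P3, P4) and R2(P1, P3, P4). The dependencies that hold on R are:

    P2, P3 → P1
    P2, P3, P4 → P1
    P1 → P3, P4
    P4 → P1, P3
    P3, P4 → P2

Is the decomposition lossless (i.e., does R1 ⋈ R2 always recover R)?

Common attributes: R1 ∩ R2 = {P3, P4}.
Closure of {P3, P4}: P4 → P1, P3 applies, adding P1; P3, P4 → P2 applies, adding P2. So (P3, P4)⁺ = {P1, P2, P3, P4}.
This closure contains every attribute of R1, so R1 ∩ R2 → R1. The join is lossless.

Yes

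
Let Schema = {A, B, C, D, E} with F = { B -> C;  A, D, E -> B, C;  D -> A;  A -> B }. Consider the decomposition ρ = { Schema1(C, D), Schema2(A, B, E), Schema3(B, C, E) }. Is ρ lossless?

Chase test. Columns are A, B, C, D, E; row i has aⱼ where attribute j ∈ Schemai, else bᵢⱼ.
Initial tableau (one row per fragment):
  row 1: b11 b12 a3 a4 b15
  row 2: a1 a2 b23 b24 a5
  row 3: b31 a2 a3 b34 a5
Rows 2 and 3 agree on B; apply B→C and equate their C entries.
No row becomes fully distinguished — the join is lossy.

No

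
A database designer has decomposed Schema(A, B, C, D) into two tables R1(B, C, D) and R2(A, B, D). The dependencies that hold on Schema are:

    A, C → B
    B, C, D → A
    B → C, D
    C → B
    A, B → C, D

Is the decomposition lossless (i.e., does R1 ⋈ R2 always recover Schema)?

Yes

Common attributes: R1 ∩ R2 = {B, D}.
Closure of {B, D}: B → C, D applies, adding C; B, C, D → A applies, adding A. So (B, D)⁺ = {A, B, C, D}.
This closure contains every attribute of R1, so R1 ∩ R2 → R1. The join is lossless.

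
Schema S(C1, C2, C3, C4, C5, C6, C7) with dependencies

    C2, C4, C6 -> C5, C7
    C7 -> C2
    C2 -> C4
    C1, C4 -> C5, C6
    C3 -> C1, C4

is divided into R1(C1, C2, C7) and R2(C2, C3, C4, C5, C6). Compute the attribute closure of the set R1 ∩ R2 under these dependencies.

R1 ∩ R2 = {C2}.
C2 → C4 applies, adding C4
Closure: {C2, C4}.

C2, C4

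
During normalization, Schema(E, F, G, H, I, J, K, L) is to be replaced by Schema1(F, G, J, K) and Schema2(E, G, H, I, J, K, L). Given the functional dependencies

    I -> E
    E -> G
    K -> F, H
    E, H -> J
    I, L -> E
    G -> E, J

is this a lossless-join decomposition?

Yes

Common attributes: Schema1 ∩ Schema2 = {G, J, K}.
Closure of {G, J, K}: K → F, H applies, adding F, H; G → E, J applies, adding E. So (G, J, K)⁺ = {E, F, G, H, J, K}.
This closure contains every attribute of Schema1, so Schema1 ∩ Schema2 → Schema1. The join is lossless.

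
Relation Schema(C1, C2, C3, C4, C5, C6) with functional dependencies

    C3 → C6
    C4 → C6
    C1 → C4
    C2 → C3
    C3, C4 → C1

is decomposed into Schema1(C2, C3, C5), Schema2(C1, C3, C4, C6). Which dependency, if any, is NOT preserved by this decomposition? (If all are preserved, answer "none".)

C3 → C6 lies within Schema2.
C4 → C6 lies within Schema2.
C1 → C4 lies within Schema2.
C2 → C3 lies within Schema1.
C3, C4 → C1 lies within Schema2.
Every dependency is enforceable on the fragments, so the decomposition is dependency-preserving.

none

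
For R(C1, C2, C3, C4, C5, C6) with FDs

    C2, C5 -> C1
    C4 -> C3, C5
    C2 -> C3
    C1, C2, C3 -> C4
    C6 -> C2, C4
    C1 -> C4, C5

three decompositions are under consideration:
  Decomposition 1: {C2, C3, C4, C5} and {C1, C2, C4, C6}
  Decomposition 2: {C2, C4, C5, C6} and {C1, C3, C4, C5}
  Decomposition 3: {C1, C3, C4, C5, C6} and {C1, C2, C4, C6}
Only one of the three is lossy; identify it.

Decomposition 1: common = {C2, C4}, closure = {C1, C2, C3, C4, C5} → lossless.
Decomposition 2: common = {C4, C5}, closure = {C3, C4, C5} → lossy.
Decomposition 3: common = {C1, C4, C6}, closure = {C1, C2, C3, C4, C5, C6} → lossless.

Decomposition 2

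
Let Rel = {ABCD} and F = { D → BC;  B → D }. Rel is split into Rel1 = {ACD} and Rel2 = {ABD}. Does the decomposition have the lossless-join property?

Common attributes: Rel1 ∩ Rel2 = {AD}.
Closure of {AD}: D → BC applies, adding BC. So (AD)⁺ = {ABCD}.
This closure contains every attribute of Rel1, so Rel1 ∩ Rel2 → Rel1. The join is lossless.

Yes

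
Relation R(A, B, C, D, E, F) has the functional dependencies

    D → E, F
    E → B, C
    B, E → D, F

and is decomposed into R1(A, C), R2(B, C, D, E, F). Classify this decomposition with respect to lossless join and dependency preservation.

Lossless test: (C)⁺ = {C}, which is a superkey of neither fragment — lossy.
Dependency preservation: every FD's attributes lie within a single fragment, so each can be enforced locally — preserved.

lossy but dependency-preserving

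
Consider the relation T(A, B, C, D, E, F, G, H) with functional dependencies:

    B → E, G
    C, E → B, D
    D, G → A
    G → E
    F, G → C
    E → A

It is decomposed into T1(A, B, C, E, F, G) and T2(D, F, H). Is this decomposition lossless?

No

Common attributes: T1 ∩ T2 = {F}.
No dependency enlarges {F}, so (F)⁺ = {F}.
The closure contains neither all of T1 = {A, B, C, E, F, G} nor all of T2 = {D, F, H}, so the common attributes are not a superkey of either fragment. The join is lossy.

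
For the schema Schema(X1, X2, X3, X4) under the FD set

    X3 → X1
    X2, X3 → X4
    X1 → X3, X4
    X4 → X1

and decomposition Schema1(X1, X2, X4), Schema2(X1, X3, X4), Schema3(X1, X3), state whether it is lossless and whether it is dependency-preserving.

lossless and dependency-preserving

Lossless test (chase): Rows 1 and 2 agree on X1; apply X1→X3, X4 and equate their X3, X4 entries. Rows 1 and 3 agree on X1; apply X1→X3, X4 and equate their X3, X4 entries. Row 1 is now all distinguished symbols — the join is lossless.
Dependency preservation: X2, X3 → X4 is not contained in any single fragment, but the restricted closure of its left-hand side across the fragments still reaches the right-hand side; the remaining FDs each lie inside some fragment. All dependencies are preserved.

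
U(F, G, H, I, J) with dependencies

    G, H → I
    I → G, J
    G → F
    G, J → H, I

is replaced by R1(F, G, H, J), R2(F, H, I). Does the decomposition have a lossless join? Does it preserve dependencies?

lossy and not dependency-preserving

Lossless test: (F, H)⁺ = {F, H}, which is a superkey of neither fragment — lossy.
Dependency preservation: the restricted closure of {G, H} across the fragments never reaches {I}, so G, H → I cannot be enforced without a join — not preserved.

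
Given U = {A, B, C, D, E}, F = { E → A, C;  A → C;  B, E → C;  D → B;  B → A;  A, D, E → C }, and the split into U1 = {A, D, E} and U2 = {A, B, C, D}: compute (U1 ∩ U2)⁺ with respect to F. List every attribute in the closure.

U1 ∩ U2 = {A, D}.
A → C applies, adding C
D → B applies, adding B
Closure: {A, B, C, D}.

A, B, C, D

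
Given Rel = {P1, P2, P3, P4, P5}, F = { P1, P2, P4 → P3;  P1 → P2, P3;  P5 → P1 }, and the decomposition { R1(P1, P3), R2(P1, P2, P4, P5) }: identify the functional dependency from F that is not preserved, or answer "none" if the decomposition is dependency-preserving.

none

P1, P2, P4 → P3: restricted closure across fragments reaches P3.
P1 → P2, P3: restricted closure across fragments reaches P2, P3.
P5 → P1 lies within R2.
Every dependency is enforceable on the fragments, so the decomposition is dependency-preserving.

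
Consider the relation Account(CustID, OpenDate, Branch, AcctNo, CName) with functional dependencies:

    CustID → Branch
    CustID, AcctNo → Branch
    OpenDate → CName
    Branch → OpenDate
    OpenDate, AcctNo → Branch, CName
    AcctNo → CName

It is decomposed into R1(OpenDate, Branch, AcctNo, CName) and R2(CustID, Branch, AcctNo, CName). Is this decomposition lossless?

Common attributes: R1 ∩ R2 = {Branch, AcctNo, CName}.
Closure of {Branch, AcctNo, CName}: Branch → OpenDate applies, adding OpenDate. So (Branch, AcctNo, CName)⁺ = {OpenDate, Branch, AcctNo, CName}.
This closure contains every attribute of R1, so R1 ∩ R2 → R1. The join is lossless.

Yes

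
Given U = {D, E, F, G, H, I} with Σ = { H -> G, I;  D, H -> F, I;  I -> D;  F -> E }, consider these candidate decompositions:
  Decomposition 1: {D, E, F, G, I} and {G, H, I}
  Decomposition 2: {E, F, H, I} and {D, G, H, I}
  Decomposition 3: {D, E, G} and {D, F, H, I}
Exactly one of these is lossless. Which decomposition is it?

Decomposition 2

Decomposition 1: common = {G, I}, closure = {D, G, I} → lossy.
Decomposition 2: common = {H, I}, closure = {D, E, F, G, H, I} → lossless.
Decomposition 3: common = {D}, closure = {D} → lossy.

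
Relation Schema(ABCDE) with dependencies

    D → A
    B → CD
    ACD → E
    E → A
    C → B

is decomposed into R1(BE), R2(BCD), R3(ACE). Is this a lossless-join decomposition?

Yes

Chase test. Columns are ABCDE; row i has aⱼ where attribute j ∈ Ri, else bᵢⱼ.
Initial tableau (one row per fragment):
  row 1: b11 a2 b13 b14 a5
  row 2: b21 a2 a3 a4 b25
  row 3: a1 b32 a3 b34 a5
Rows 1 and 2 agree on B; apply B→CD and equate their CD entries.
Rows 1 and 3 agree on E; apply E→A and equate their A entries.
Rows 1 and 3 agree on C; apply C→B and equate their B entries.
Rows 1 and 2 agree on D; apply D→A and equate their A entries.
Rows 1 and 3 agree on B; apply B→CD and equate their CD entries.
Rows 1 and 2 agree on ACD; apply ACD→E and equate their E entries.
Row 1 is now all distinguished symbols — the join is lossless.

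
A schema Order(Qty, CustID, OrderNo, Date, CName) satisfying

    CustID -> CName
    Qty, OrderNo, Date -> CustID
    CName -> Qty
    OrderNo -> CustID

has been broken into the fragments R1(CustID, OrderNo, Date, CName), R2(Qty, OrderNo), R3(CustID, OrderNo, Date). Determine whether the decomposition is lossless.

Chase test. Columns are Qty, CustID, OrderNo, Date, CName; row i has aⱼ where attribute j ∈ Ri, else bᵢⱼ.
Initial tableau (one row per fragment):
  row 1: b11 a2 a3 a4 a5
  row 2: a1 b22 a3 b24 b25
  row 3: b31 a2 a3 a4 b35
Rows 1 and 3 agree on CustID; apply CustID→CName and equate their CName entries.
Rows 1 and 3 agree on CName; apply CName→Qty and equate their Qty entries.
Rows 1 and 2 agree on OrderNo; apply OrderNo→CustID and equate their CustID entries.
Rows 1 and 2 agree on CustID; apply CustID→CName and equate their CName entries.
Rows 1 and 2 agree on CName; apply CName→Qty and equate their Qty entries.
Row 1 is now all distinguished symbols — the join is lossless.

Yes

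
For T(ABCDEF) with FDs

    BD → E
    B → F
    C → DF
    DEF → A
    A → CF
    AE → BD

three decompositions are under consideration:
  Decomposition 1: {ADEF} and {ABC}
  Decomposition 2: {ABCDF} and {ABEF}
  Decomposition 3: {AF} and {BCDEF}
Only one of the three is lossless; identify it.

Decomposition 2

Decomposition 1: common = {A}, closure = {ACDF} → lossy.
Decomposition 2: common = {ABF}, closure = {ABCDEF} → lossless.
Decomposition 3: common = {F}, closure = {F} → lossy.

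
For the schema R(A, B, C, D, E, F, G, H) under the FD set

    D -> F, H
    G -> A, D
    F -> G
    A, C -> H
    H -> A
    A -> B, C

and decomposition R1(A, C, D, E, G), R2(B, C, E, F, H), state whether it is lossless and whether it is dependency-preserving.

Lossless test: (C, E)⁺ = {C, E}, which is a superkey of neither fragment — lossy.
Dependency preservation: the restricted closure of {D} across the fragments never reaches {F, H}, so D → F, H cannot be enforced without a join — not preserved.

lossy and not dependency-preserving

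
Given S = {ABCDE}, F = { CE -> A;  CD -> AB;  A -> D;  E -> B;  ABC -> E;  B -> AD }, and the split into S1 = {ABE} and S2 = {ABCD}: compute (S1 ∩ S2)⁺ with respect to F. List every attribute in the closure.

ABD

S1 ∩ S2 = {AB}.
A → D applies, adding D
Closure: {ABD}.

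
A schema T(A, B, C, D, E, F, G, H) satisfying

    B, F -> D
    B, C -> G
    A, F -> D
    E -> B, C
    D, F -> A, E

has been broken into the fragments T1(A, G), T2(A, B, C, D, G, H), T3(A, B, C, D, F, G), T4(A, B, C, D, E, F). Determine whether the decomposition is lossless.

No

Chase test. Columns are A, B, C, D, E, F, G, H; row i has aⱼ where attribute j ∈ Ti, else bᵢⱼ.
Initial tableau (one row per fragment):
  row 1: a1 b12 b13 b14 b15 b16 a7 b18
  row 2: a1 a2 a3 a4 b25 b26 a7 a8
  row 3: a1 a2 a3 a4 b35 a6 a7 b38
  row 4: a1 a2 a3 a4 a5 a6 b47 b48
Rows 2 and 4 agree on B, C; apply B, C→G and equate their G entries.
Rows 3 and 4 agree on D, F; apply D, F→A, E and equate their A, E entries.
No row becomes fully distinguished — the join is lossy.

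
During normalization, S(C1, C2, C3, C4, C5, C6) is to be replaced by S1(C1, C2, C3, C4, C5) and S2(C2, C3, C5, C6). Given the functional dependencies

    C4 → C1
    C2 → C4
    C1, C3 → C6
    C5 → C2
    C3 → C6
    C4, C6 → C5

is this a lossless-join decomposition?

Common attributes: S1 ∩ S2 = {C2, C3, C5}.
Closure of {C2, C3, C5}: C2 → C4 applies, adding C4; C3 → C6 applies, adding C6; C4 → C1 applies, adding C1. So (C2, C3, C5)⁺ = {C1, C2, C3, C4, C5, C6}.
This closure contains every attribute of S1, so S1 ∩ S2 → S1. The join is lossless.

Yes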